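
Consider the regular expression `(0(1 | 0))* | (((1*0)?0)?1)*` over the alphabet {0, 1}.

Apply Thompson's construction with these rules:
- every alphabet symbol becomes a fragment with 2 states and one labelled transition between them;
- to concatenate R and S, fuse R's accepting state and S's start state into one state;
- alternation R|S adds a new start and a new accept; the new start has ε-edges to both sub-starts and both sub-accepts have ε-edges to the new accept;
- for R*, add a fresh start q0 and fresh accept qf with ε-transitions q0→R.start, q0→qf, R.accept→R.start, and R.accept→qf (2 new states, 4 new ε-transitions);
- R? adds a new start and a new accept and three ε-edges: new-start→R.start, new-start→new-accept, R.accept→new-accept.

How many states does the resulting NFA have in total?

24

Per subexpression:
Each of the 7 symbol leaves contributes a 2-state fragment.
  1 | 0 — 6 states
  0(1 | 0) — 7 states
  (0(1 | 0))* — 9 states
  1* — 4 states
  1*0 — 5 states
  (1*0)? — 7 states
  (1*0)?0 — 8 states
  ((1*0)?0)? — 10 states
  ((1*0)?0)?1 — 11 states
  (((1*0)?0)?1)* — 13 states
  (0(1 | 0))* | (((1*0)?0)?1)* — 24 states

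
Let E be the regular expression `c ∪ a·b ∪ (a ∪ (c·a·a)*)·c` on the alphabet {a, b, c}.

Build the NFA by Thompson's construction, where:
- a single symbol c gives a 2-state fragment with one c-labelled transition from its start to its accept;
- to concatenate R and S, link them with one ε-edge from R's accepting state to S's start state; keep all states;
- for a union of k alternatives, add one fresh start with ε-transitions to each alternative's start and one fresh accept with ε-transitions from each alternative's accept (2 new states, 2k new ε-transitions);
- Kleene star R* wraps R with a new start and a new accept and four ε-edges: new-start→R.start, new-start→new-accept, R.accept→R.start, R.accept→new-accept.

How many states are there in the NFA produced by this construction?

22

Bottom-up over the parse tree:
Each of the 8 symbol leaves contributes a 2-state fragment.
  a·b = 4 states
  c·a·a = 6 states
  (c·a·a)* = 8 states
  a ∪ (c·a·a)* = 12 states
  (a ∪ (c·a·a)*)·c = 14 states
  c ∪ a·b ∪ (a ∪ (c·a·a)*)·c = 22 states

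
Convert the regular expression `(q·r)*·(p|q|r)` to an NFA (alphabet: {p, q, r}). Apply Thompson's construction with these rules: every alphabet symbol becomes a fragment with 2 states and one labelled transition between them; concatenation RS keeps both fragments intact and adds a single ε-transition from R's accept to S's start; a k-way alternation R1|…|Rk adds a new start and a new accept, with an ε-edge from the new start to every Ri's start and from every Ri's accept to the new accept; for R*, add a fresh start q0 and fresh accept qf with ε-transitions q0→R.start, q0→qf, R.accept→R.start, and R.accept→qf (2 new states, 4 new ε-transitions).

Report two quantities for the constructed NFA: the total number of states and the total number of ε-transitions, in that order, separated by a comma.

14, 12

Bottom-up over the parse tree:
Each of the 5 symbol leaves contributes 2 states and 0 ε-transitions.
  q·r = 4 states, 1 ε-transition
  (q·r)* = 6 states, 5 ε-transitions
  p|q|r = 8 states, 6 ε-transitions
  (q·r)*·(p|q|r) = 14 states, 12 ε-transitions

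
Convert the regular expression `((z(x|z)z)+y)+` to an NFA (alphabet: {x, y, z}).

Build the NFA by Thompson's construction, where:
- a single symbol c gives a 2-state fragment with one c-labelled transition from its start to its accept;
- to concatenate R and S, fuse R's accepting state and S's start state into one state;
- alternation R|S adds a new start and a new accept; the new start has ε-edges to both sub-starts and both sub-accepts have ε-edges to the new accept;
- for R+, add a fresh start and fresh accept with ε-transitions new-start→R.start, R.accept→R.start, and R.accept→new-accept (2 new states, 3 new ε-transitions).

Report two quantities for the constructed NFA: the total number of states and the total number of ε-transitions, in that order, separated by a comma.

13, 10

Per subexpression:
Each of the 5 symbol leaves contributes 2 states and 0 ε-transitions.
  x|z → 6 states, 4 ε-transitions
  z(x|z)z → 8 states, 4 ε-transitions
  (z(x|z)z)+ → 10 states, 7 ε-transitions
  (z(x|z)z)+y → 11 states, 7 ε-transitions
  ((z(x|z)z)+y)+ → 13 states, 10 ε-transitions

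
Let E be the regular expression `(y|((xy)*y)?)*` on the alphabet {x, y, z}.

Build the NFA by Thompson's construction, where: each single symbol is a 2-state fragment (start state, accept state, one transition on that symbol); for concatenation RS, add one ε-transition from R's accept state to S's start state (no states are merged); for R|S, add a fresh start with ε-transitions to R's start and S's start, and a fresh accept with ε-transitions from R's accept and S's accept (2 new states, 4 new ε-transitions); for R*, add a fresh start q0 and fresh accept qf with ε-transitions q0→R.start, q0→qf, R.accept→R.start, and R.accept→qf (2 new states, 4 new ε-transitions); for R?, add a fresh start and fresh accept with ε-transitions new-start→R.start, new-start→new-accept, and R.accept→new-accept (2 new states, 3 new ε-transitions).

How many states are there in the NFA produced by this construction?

Recursing over subexpressions:
Each of the 4 symbol leaves contributes a 2-state fragment.
  xy → 4 states
  (xy)* → 6 states
  (xy)*y → 8 states
  ((xy)*y)? → 10 states
  y|((xy)*y)? → 14 states
  (y|((xy)*y)?)* → 16 states

16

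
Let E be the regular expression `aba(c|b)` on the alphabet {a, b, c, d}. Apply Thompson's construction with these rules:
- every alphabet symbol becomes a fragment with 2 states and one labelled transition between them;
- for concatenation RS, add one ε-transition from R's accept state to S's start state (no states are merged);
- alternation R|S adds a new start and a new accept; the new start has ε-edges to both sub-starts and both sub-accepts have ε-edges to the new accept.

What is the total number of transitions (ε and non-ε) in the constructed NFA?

12

Bottom-up over the parse tree:
Each of the 5 symbol leaves contributes 1 transition (1 symbol, 0 ε).
  c|b — 6 transitions (2 symbol, 4 ε)
  aba(c|b) — 12 transitions (5 symbol, 7 ε)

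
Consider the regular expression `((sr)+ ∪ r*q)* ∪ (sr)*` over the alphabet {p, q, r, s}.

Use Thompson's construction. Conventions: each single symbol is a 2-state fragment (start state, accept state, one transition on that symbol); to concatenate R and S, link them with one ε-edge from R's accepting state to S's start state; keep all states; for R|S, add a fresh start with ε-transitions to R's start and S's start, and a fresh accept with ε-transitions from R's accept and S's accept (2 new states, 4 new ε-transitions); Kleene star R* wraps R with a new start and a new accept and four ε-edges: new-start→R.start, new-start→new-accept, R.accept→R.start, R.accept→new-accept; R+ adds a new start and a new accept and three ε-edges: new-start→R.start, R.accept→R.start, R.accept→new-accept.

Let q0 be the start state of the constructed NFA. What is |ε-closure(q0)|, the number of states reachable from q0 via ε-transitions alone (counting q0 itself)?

14

Work bottom-up. For each fragment F, track |ε-closure(F.start)| and whether F's accept lies in that closure (i.e. whether F accepts ε). A single-symbol fragment has closure size 1 and does not accept ε.
  sr : same as the first factor's closure: C = 1
  (sr)+ : C = 1 + 1 = 2 (the body doesn't accept ε, so the new accept is not reached)
  r* : the star's fresh start ε-reaches both the body's start and the fresh accept: C = 2 + 1 = 3
  r*q : C = 3 + 1 = 4 (closure spills across the concat boundary because the left factor accepts ε)
  (sr)+ ∪ r*q : C = 1 + 2 + 4 = 7 (the new accept is not ε-reachable since no branch accepts ε)
  ((sr)+ ∪ r*q)* : the star's fresh start ε-reaches both the body's start and the fresh accept: C = 2 + 7 = 9
  sr : same as the first factor's closure: C = 1
  (sr)* : C = 1 (new start) + 1 (body) + 1 (new accept) = 3
  ((sr)+ ∪ r*q)* ∪ (sr)* : C = 1 (new start) + (9 + 3) + 1 (new accept, since some branch ε-reaches its own accept) = 14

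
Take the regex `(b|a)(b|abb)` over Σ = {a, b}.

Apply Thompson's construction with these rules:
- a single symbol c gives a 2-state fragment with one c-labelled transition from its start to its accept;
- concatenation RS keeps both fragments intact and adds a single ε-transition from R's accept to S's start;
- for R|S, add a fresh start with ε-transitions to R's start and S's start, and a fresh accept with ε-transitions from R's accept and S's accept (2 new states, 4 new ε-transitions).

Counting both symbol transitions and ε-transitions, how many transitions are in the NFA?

Building bottom-up:
Each of the 6 symbol leaves contributes 1 transition (1 symbol, 0 ε).
  b|a : 6 transitions (2 symbol, 4 ε)
  abb : 5 transitions (3 symbol, 2 ε)
  b|abb : 10 transitions (4 symbol, 6 ε)
  (b|a)(b|abb) : 17 transitions (6 symbol, 11 ε)

17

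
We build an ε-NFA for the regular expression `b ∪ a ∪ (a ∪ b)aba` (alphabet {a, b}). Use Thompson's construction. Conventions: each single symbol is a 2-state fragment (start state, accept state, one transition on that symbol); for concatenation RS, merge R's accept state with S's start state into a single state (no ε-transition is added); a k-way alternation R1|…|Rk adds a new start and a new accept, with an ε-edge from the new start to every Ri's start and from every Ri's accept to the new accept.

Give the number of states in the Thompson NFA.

By structural recursion:
Each of the 7 symbol leaves contributes a 2-state fragment.
  a ∪ b — 6 states
  (a ∪ b)aba — 9 states
  b ∪ a ∪ (a ∪ b)aba — 15 states

15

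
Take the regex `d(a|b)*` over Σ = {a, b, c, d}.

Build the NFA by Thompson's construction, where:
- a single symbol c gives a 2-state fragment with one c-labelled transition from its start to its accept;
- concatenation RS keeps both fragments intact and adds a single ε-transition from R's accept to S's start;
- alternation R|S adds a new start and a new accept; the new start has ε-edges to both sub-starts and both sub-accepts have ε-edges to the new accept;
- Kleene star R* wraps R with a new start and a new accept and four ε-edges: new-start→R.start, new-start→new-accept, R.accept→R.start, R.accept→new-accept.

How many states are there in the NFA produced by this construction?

10

Per subexpression:
Each of the 3 symbol leaves contributes a 2-state fragment.
  a|b — 6 states
  (a|b)* — 8 states
  d(a|b)* — 10 states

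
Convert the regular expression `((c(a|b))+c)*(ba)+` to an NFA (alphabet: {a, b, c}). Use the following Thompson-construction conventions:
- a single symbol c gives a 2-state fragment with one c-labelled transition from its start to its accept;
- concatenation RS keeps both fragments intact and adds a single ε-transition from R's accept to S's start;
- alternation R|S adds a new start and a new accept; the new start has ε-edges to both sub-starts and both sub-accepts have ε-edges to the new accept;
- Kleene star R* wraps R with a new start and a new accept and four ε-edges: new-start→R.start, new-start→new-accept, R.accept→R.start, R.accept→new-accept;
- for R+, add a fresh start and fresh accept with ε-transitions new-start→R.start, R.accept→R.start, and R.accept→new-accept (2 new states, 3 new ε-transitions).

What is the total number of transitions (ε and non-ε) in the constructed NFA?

24

By structural recursion:
Each of the 6 symbol leaves contributes 1 transition (1 symbol, 0 ε).
  a|b — 6 transitions (2 symbol, 4 ε)
  c(a|b) — 8 transitions (3 symbol, 5 ε)
  (c(a|b))+ — 11 transitions (3 symbol, 8 ε)
  (c(a|b))+c — 13 transitions (4 symbol, 9 ε)
  ((c(a|b))+c)* — 17 transitions (4 symbol, 13 ε)
  ba — 3 transitions (2 symbol, 1 ε)
  (ba)+ — 6 transitions (2 symbol, 4 ε)
  ((c(a|b))+c)*(ba)+ — 24 transitions (6 symbol, 18 ε)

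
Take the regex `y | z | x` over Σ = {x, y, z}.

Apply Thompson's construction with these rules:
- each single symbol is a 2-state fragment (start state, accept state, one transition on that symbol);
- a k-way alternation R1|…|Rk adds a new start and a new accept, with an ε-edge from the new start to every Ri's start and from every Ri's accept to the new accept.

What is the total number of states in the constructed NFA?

8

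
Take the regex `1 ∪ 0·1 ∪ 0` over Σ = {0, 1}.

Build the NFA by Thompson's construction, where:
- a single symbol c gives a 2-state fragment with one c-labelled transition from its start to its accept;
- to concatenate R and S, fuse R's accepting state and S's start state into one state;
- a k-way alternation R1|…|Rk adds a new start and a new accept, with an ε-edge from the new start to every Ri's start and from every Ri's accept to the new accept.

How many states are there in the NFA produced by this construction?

9

Bottom-up over the parse tree:
Each of the 4 symbol leaves contributes a 2-state fragment.
  0·1 — 3 states
  1 ∪ 0·1 ∪ 0 — 9 states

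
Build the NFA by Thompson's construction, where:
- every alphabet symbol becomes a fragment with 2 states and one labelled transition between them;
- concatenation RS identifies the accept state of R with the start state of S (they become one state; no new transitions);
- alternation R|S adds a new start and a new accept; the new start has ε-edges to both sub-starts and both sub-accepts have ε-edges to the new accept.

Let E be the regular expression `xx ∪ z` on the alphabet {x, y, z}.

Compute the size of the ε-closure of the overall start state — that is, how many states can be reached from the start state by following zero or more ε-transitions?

3

Compute the ε-closure size of each fragment's start state recursively; a symbol fragment's start has no outgoing ε-edge, so its closure is just itself (size 1).
  xx → |closure| equals the left operand's closure size = 1 (its accept is not ε-reachable, so the closure stops there)
  xx ∪ z → new start ε-reaches every alternative's start; none of them accept ε, so the new accept is not reached: |closure| = 1 + 1 + 1 = 3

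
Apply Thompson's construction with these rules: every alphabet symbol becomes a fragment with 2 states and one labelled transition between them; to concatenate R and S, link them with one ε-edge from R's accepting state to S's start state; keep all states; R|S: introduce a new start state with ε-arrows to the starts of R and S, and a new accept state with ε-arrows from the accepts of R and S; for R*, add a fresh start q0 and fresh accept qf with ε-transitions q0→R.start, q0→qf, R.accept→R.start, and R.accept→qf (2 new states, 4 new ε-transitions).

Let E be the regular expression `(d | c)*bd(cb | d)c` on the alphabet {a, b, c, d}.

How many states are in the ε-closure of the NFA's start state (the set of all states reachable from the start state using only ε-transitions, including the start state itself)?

6

Compute the ε-closure size of each fragment's start state recursively; a symbol fragment's start has no outgoing ε-edge, so its closure is just itself (size 1).
  d | c — new start ε-reaches every alternative's start; none of them accept ε, so the new accept is not reached: |ε-closure| = 1 + 1 + 1 = 3
  (d | c)* — |ε-closure| = 1 (new start) + 3 (body) + 1 (new accept) = 5
  cb — same as the first factor's closure: |ε-closure| = 1
  cb | d — |ε-closure| = 1 + 1 + 1 = 3 (the new accept is not ε-reachable since no branch accepts ε)
  (d | c)*bd(cb | d)c — |ε-closure| = 5 + 1 = 6 (closure spills across the concat boundary because the left factor accepts ε)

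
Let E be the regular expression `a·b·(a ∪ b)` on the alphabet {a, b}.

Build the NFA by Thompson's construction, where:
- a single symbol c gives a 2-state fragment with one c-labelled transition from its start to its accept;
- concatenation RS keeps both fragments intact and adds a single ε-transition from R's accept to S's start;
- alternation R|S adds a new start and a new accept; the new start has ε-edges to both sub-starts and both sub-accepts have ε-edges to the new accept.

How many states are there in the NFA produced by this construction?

Recursing over subexpressions:
Each of the 4 symbol leaves contributes a 2-state fragment.
  a ∪ b → 6 states
  a·b·(a ∪ b) → 10 states

10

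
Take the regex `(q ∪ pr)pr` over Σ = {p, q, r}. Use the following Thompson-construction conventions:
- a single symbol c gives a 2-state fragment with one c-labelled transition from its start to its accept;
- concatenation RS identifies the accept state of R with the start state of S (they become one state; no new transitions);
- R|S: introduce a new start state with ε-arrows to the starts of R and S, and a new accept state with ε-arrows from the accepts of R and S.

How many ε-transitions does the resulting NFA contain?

4

Recursing over subexpressions:
Each of the 5 symbol leaves contributes 0 ε-transitions.
  pr : 0 ε-transitions
  q ∪ pr : 4 ε-transitions
  (q ∪ pr)pr : 4 ε-transitions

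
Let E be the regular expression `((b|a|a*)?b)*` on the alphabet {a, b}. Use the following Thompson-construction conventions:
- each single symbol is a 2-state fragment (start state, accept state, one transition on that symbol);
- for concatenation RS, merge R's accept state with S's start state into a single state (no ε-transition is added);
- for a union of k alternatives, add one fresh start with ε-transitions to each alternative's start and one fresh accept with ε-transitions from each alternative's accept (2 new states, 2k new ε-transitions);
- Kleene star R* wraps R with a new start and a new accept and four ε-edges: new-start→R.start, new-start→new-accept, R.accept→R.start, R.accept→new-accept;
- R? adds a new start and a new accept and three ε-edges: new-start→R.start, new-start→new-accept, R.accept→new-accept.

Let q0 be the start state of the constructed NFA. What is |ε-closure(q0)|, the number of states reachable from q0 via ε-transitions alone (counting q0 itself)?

Compute the ε-closure size of each fragment's start state recursively; a symbol fragment's start has no outgoing ε-edge, so its closure is just itself (size 1).
  a* : new start has ε-edges to the inner start and to the new accept, so |closure| = 2 + 1 = 3
  b|a|a* : |closure| = 1 (new start) + (1 + 1 + 3) + 1 (new accept, since some branch ε-reaches its own accept) = 7
  (b|a|a*)? : new start has ε-edges to the inner start and to the new accept, so |closure| = 2 + 7 = 9
  (b|a|a*)?b : the left operand accepts ε, so the closure extends into the next operand (the shared merged state is already counted); |closure| = 9 + (1−1) = 9
  ((b|a|a*)?b)* : |closure| = 1 (new start) + 9 (body) + 1 (new accept) = 11

11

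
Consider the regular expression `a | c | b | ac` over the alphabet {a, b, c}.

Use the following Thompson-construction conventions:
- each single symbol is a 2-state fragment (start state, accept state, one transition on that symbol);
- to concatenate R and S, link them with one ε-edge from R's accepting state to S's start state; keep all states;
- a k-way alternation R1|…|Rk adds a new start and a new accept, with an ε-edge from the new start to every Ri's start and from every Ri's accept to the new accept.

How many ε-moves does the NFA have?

Recursing over subexpressions:
Each of the 5 symbol leaves contributes 0 ε-transitions.
  ac = 1 ε-transition
  a | c | b | ac = 9 ε-transitions

9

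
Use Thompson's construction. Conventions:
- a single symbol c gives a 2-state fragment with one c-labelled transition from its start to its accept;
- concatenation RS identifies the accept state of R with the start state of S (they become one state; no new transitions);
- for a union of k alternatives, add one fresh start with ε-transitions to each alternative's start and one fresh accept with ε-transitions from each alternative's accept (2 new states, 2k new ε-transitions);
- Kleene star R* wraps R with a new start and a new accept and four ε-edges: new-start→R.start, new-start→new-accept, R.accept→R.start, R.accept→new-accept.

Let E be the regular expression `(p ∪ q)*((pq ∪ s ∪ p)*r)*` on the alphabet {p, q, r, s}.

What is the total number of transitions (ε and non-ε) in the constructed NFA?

29

Per subexpression:
Each of the 7 symbol leaves contributes 1 transition (1 symbol, 0 ε).
  p ∪ q : 6 transitions (2 symbol, 4 ε)
  (p ∪ q)* : 10 transitions (2 symbol, 8 ε)
  pq : 2 transitions (2 symbol, 0 ε)
  pq ∪ s ∪ p : 10 transitions (4 symbol, 6 ε)
  (pq ∪ s ∪ p)* : 14 transitions (4 symbol, 10 ε)
  (pq ∪ s ∪ p)*r : 15 transitions (5 symbol, 10 ε)
  ((pq ∪ s ∪ p)*r)* : 19 transitions (5 symbol, 14 ε)
  (p ∪ q)*((pq ∪ s ∪ p)*r)* : 29 transitions (7 symbol, 22 ε)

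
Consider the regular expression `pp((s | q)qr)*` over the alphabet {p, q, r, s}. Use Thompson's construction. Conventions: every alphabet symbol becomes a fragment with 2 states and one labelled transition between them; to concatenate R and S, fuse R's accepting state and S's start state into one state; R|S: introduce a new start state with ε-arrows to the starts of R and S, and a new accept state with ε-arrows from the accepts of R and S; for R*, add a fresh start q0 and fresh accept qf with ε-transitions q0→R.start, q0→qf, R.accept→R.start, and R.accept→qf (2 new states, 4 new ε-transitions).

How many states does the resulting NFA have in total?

12

Building bottom-up:
Each of the 6 symbol leaves contributes a 2-state fragment.
  s | q = 6 states
  (s | q)qr = 8 states
  ((s | q)qr)* = 10 states
  pp((s | q)qr)* = 12 states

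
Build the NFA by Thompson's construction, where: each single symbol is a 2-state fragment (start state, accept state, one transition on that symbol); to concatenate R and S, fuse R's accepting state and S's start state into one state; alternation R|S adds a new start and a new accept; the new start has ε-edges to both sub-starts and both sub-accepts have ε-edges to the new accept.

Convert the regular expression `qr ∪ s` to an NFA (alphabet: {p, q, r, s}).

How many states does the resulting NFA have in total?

7

Bottom-up over the parse tree:
Each of the 3 symbol leaves contributes a 2-state fragment.
  qr : 3 states
  qr ∪ s : 7 states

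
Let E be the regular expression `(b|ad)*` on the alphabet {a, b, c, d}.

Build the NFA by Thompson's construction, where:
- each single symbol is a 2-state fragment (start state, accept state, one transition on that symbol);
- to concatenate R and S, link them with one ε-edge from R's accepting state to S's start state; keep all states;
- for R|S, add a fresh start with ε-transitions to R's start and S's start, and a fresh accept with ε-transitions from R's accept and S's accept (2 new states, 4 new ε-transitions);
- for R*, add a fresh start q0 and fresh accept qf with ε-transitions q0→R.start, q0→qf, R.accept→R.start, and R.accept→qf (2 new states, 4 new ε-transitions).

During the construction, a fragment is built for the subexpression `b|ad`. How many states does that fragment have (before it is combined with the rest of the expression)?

8

Fragment for `b|ad`:
Each of the 3 symbol leaves contributes a 2-state fragment.
  ad : 4 states
  b|ad : 8 states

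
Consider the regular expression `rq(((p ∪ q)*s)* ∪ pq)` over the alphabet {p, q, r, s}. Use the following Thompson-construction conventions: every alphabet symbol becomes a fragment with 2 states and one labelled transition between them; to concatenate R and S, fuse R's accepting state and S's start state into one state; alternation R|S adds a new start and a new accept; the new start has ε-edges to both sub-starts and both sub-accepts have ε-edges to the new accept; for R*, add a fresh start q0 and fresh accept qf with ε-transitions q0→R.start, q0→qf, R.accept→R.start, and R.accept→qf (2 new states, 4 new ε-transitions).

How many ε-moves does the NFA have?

16

Building bottom-up:
Each of the 7 symbol leaves contributes 0 ε-transitions.
  p ∪ q : 4 ε-transitions
  (p ∪ q)* : 8 ε-transitions
  (p ∪ q)*s : 8 ε-transitions
  ((p ∪ q)*s)* : 12 ε-transitions
  pq : 0 ε-transitions
  ((p ∪ q)*s)* ∪ pq : 16 ε-transitions
  rq(((p ∪ q)*s)* ∪ pq) : 16 ε-transitions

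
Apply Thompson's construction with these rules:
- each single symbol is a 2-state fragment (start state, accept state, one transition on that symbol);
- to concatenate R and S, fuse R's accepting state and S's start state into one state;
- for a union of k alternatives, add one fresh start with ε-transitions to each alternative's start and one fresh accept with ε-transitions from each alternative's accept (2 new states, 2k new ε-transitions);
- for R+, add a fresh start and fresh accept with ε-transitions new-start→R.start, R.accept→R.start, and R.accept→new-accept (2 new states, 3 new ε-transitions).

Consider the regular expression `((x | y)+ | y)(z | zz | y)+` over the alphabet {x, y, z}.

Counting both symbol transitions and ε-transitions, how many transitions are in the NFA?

27

Building bottom-up:
Each of the 7 symbol leaves contributes 1 transition (1 symbol, 0 ε).
  x | y — 6 transitions (2 symbol, 4 ε)
  (x | y)+ — 9 transitions (2 symbol, 7 ε)
  (x | y)+ | y — 14 transitions (3 symbol, 11 ε)
  zz — 2 transitions (2 symbol, 0 ε)
  z | zz | y — 10 transitions (4 symbol, 6 ε)
  (z | zz | y)+ — 13 transitions (4 symbol, 9 ε)
  ((x | y)+ | y)(z | zz | y)+ — 27 transitions (7 symbol, 20 ε)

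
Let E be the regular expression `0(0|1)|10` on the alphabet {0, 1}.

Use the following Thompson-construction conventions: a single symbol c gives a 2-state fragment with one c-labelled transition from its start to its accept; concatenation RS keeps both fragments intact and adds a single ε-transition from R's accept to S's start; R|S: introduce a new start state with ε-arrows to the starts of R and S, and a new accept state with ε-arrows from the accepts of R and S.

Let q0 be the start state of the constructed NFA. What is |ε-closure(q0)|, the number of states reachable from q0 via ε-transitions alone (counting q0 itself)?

3

Work bottom-up. For each fragment F, track |ε-closure(F.start)| and whether F's accept lies in that closure (i.e. whether F accepts ε). A single-symbol fragment has closure size 1 and does not accept ε.
  0|1 → |ε-closure| = 1 + 1 + 1 = 3 (the new accept is not ε-reachable since no branch accepts ε)
  0(0|1) → same as the first factor's closure: |ε-closure| = 1
  10 → |ε-closure| equals the left operand's closure size = 1 (its accept is not ε-reachable, so the closure stops there)
  0(0|1)|10 → new start ε-reaches every alternative's start; none of them accept ε, so the new accept is not reached: |ε-closure| = 1 + 1 + 1 = 3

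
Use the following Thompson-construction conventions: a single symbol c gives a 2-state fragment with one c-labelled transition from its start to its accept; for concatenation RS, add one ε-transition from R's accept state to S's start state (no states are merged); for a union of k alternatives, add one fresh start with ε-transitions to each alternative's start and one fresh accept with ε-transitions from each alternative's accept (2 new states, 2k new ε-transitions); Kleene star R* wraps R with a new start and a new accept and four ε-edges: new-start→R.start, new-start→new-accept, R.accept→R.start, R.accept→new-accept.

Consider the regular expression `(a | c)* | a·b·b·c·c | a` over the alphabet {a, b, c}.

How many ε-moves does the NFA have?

18

By structural recursion:
Each of the 8 symbol leaves contributes 0 ε-transitions.
  a | c = 4 ε-transitions
  (a | c)* = 8 ε-transitions
  a·b·b·c·c = 4 ε-transitions
  (a | c)* | a·b·b·c·c | a = 18 ε-transitions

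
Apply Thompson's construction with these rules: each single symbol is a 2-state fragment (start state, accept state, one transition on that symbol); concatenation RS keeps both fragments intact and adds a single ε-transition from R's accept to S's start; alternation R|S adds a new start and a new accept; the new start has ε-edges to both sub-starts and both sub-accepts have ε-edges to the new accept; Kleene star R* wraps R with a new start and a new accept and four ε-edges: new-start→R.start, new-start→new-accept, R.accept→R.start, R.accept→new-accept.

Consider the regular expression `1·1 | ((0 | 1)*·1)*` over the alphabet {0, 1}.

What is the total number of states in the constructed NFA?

Building bottom-up:
Each of the 5 symbol leaves contributes a 2-state fragment.
  1·1 — 4 states
  0 | 1 — 6 states
  (0 | 1)* — 8 states
  (0 | 1)*·1 — 10 states
  ((0 | 1)*·1)* — 12 states
  1·1 | ((0 | 1)*·1)* — 18 states

18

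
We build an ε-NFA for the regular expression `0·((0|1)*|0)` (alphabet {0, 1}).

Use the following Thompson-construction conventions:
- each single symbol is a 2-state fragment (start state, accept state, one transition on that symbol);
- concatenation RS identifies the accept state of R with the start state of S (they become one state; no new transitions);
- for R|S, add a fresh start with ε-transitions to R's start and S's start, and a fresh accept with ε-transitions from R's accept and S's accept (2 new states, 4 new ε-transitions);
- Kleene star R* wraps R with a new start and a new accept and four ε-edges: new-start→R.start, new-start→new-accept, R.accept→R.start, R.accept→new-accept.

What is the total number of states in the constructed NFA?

Per subexpression:
Each of the 4 symbol leaves contributes a 2-state fragment.
  0|1 → 6 states
  (0|1)* → 8 states
  (0|1)*|0 → 12 states
  0·((0|1)*|0) → 13 states

13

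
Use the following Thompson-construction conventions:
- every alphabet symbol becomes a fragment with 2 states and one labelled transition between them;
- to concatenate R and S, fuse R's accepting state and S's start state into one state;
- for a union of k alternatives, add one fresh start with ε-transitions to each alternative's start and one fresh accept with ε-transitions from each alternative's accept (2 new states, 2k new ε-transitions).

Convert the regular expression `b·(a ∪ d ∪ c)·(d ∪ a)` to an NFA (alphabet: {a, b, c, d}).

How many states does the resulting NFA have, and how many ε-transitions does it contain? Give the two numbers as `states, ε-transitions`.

14, 10

By structural recursion:
Each of the 6 symbol leaves contributes 2 states and 0 ε-transitions.
  a ∪ d ∪ c = 8 states, 6 ε-transitions
  d ∪ a = 6 states, 4 ε-transitions
  b·(a ∪ d ∪ c)·(d ∪ a) = 14 states, 10 ε-transitions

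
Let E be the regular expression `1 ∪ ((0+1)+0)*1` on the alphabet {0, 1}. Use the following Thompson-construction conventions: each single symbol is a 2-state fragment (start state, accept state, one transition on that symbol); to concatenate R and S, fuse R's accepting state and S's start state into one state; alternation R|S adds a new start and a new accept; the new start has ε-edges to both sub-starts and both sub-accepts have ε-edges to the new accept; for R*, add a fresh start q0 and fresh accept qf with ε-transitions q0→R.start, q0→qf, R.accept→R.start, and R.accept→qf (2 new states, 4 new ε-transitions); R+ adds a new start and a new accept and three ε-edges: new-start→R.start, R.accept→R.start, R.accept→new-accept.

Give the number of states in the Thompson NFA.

Recursing over subexpressions:
Each of the 5 symbol leaves contributes a 2-state fragment.
  0+ — 4 states
  0+1 — 5 states
  (0+1)+ — 7 states
  (0+1)+0 — 8 states
  ((0+1)+0)* — 10 states
  ((0+1)+0)*1 — 11 states
  1 ∪ ((0+1)+0)*1 — 15 states

15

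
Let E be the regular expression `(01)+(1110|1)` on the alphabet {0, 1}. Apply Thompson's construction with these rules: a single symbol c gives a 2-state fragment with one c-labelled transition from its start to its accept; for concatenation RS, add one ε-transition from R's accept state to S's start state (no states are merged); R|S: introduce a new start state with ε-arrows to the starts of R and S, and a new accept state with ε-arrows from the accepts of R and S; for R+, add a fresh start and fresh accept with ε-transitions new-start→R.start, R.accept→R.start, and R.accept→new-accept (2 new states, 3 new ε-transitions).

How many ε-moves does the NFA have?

12

Building bottom-up:
Each of the 7 symbol leaves contributes 0 ε-transitions.
  01 = 1 ε-transition
  (01)+ = 4 ε-transitions
  1110 = 3 ε-transitions
  1110|1 = 7 ε-transitions
  (01)+(1110|1) = 12 ε-transitions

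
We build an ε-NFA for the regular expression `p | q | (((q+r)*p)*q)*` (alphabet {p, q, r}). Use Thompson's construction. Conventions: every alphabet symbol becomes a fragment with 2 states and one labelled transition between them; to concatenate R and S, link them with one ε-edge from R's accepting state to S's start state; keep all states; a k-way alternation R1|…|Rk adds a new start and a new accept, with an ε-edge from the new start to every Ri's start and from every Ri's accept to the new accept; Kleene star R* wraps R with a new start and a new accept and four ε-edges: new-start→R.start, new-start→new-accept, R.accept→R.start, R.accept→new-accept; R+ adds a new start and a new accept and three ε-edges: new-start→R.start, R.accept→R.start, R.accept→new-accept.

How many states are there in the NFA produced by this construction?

22

Recursing over subexpressions:
Each of the 6 symbol leaves contributes a 2-state fragment.
  q+ → 4 states
  q+r → 6 states
  (q+r)* → 8 states
  (q+r)*p → 10 states
  ((q+r)*p)* → 12 states
  ((q+r)*p)*q → 14 states
  (((q+r)*p)*q)* → 16 states
  p | q | (((q+r)*p)*q)* → 22 states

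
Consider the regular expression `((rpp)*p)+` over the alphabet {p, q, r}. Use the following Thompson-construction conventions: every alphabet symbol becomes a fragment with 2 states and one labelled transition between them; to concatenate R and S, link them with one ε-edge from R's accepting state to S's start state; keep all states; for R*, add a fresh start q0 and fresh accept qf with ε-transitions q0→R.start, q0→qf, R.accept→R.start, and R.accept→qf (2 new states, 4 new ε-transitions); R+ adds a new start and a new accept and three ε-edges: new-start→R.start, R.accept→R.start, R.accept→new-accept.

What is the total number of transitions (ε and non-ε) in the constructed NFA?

14

Bottom-up over the parse tree:
Each of the 4 symbol leaves contributes 1 transition (1 symbol, 0 ε).
  rpp = 5 transitions (3 symbol, 2 ε)
  (rpp)* = 9 transitions (3 symbol, 6 ε)
  (rpp)*p = 11 transitions (4 symbol, 7 ε)
  ((rpp)*p)+ = 14 transitions (4 symbol, 10 ε)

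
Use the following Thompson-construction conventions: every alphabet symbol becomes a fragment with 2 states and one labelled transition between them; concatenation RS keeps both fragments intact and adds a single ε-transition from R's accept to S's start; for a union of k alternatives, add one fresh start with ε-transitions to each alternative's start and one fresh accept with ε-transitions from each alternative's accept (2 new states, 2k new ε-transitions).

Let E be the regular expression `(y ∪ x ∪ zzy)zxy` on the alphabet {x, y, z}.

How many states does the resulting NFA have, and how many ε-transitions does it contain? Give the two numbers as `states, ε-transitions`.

18, 11

Building bottom-up:
Each of the 8 symbol leaves contributes 2 states and 0 ε-transitions.
  zzy : 6 states, 2 ε-transitions
  y ∪ x ∪ zzy : 12 states, 8 ε-transitions
  (y ∪ x ∪ zzy)zxy : 18 states, 11 ε-transitions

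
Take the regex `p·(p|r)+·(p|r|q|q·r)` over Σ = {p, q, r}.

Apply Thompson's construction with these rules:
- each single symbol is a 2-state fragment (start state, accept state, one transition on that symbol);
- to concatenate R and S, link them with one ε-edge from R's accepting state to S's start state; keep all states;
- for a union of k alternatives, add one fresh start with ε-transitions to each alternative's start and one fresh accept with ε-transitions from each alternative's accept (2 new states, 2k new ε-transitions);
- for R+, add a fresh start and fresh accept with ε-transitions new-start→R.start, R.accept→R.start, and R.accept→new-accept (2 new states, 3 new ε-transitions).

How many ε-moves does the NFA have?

Building bottom-up:
Each of the 8 symbol leaves contributes 0 ε-transitions.
  p|r — 4 ε-transitions
  (p|r)+ — 7 ε-transitions
  q·r — 1 ε-transition
  p|r|q|q·r — 9 ε-transitions
  p·(p|r)+·(p|r|q|q·r) — 18 ε-transitions

18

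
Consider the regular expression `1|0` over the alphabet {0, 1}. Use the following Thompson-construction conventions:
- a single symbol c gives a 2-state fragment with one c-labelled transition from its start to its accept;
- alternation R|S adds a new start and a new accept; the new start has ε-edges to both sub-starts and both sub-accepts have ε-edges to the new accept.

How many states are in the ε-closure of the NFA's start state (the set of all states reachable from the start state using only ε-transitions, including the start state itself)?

3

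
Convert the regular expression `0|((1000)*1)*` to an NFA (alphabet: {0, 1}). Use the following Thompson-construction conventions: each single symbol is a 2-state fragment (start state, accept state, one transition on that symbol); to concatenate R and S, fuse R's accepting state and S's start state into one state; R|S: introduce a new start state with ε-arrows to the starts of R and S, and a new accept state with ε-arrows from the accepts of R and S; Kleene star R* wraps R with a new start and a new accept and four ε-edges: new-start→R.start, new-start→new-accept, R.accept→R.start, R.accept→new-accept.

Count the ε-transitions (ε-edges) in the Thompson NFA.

Per subexpression:
Each of the 6 symbol leaves contributes 0 ε-transitions.
  1000 — 0 ε-transitions
  (1000)* — 4 ε-transitions
  (1000)*1 — 4 ε-transitions
  ((1000)*1)* — 8 ε-transitions
  0|((1000)*1)* — 12 ε-transitions

12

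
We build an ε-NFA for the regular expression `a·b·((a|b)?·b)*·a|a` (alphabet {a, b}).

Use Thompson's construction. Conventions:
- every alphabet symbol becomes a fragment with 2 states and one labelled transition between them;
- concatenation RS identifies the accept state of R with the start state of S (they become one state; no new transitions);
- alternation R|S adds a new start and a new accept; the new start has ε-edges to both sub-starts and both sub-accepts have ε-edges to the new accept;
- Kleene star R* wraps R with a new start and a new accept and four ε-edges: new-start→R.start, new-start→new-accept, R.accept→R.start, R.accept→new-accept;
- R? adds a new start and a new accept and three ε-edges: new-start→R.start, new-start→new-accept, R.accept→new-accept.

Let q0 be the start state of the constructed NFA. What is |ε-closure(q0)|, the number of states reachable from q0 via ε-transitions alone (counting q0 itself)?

3

Work bottom-up. For each fragment F, track |ε-closure(F.start)| and whether F's accept lies in that closure (i.e. whether F accepts ε). A single-symbol fragment has closure size 1 and does not accept ε.
  a|b → |ε-closure| = 1 + 1 + 1 = 3 (the new accept is not ε-reachable since no branch accepts ε)
  (a|b)? → new start has ε-edges to the inner start and to the new accept, so |ε-closure| = 2 + 3 = 5
  (a|b)?·b → |ε-closure| = 5 + (1−1) = 5 (closure spills across the concat boundary because the left factor accepts ε)
  ((a|b)?·b)* → the star's fresh start ε-reaches both the body's start and the fresh accept: |ε-closure| = 2 + 5 = 7
  a·b·((a|b)?·b)*·a → |ε-closure| equals the left operand's closure size = 1 (its accept is not ε-reachable, so the closure stops there)
  a·b·((a|b)?·b)*·a|a → |ε-closure| = 1 + 1 + 1 = 3 (the new accept is not ε-reachable since no branch accepts ε)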